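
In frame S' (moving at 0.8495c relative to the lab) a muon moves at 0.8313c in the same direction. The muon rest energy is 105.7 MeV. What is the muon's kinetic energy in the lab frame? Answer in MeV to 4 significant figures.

u_lab = (0.8313 + 0.8495)/(1 + 0.8313×0.8495) = 0.9851193
γ = 1/√(1 − 0.9851193²) = 5.81828
K = (γ − 1)m₀c² = (5.81828 − 1) × 105.7 = 4.81828 × 105.7 = 509.3 MeV

K ≈ 509.3 MeV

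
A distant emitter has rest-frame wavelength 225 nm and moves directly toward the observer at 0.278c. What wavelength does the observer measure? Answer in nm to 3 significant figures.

Relativistic Doppler: λ_obs = λ_src √((1−β)/(1+β))
= 225 × √(0.72200/1.2780) = 225 × 0.75163 = 169 nm

λ_obs ≈ 169 nm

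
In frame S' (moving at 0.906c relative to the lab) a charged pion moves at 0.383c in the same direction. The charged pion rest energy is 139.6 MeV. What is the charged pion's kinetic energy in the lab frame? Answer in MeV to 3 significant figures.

K ≈ 341 MeV

u_lab = (0.383 + 0.906)/(1 + 0.383×0.906) = 0.956943
γ = 1/√(1 − 0.956943²) = 3.4450
K = (γ − 1)m₀c² = (3.4450 − 1) × 139.6 = 2.4450 × 139.6 = 341 MeV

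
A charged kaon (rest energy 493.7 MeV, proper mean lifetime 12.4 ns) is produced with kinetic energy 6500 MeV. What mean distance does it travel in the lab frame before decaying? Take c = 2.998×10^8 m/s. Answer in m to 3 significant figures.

γ = 1 + K/(m₀c²) = 1 + 6500/493.7 = 14.166
β = √(1 − 1/γ²) = 0.99751
Dilated lifetime: γτ₀ = 14.166 × 12.4 ns = 175.66 ns
d = βc·γτ₀ = 0.99751 × (2.998×10^8 m/s) × 1.7566×10^-7 s = 52.5 m

d ≈ 52.5 m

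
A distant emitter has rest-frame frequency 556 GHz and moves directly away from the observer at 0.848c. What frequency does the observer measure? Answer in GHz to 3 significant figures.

Relativistic Doppler: f_obs = f_src √((1−β)/(1+β))
= 556 × √(0.15200/1.8480) = 556 × 0.28679 = 159 GHz

f_obs ≈ 159 GHz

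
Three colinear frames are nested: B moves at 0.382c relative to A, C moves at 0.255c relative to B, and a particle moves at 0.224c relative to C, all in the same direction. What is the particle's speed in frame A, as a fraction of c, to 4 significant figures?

Compose boost 2: (0.255 + 0.382)/(1 + 0.255×0.382) = 0.6370/1.09741 = 0.580458
Compose boost 3: (0.224 + 0.580458)/(1 + 0.224×0.580458) = 0.804458/1.13002 = 0.7119

u ≈ 0.7119c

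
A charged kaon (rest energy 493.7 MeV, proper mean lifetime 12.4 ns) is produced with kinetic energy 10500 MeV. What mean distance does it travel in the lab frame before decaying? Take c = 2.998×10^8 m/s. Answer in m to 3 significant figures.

d ≈ 82.7 m

γ = 1 + K/(m₀c²) = 1 + 10500/493.7 = 22.268
β = √(1 − 1/γ²) = 0.99899
Dilated lifetime: γτ₀ = 22.268 × 12.4 ns = 276.12 ns
d = βc·γτ₀ = 0.99899 × (2.998×10^8 m/s) × 2.7612×10^-7 s = 82.7 m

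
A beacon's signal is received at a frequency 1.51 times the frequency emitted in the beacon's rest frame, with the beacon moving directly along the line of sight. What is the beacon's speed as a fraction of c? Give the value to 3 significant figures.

β ≈ 0.390

f_obs/f_src = √((1+β)/(1−β)) = 1.51  ⇒  (1+β)/(1−β) = 2.2801
β = |1 − D²|/(1 + D²) = |1 − 2.2801|/(1 + 2.2801) = 0.390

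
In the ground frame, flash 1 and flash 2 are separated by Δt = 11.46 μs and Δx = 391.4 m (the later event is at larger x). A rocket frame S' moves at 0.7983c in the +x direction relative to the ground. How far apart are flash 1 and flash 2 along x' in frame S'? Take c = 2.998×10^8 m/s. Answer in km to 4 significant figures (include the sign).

Δx' ≈ -3.904 km

γ = 1/√(1 − 0.7983²) = 1.66041
Δx' = γ(Δx − vΔt) = 1.66041 × (391.4 m − 0.7983×(2.998×10^8 m/s)×11.46×10^-6 s)
= 1.66041 × (-2351.33 m) = -3.904 km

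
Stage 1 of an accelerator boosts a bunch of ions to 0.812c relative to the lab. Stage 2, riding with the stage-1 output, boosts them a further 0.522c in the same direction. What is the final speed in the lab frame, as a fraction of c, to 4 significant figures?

u ≈ 0.9369c

Compose boost 2: (0.522 + 0.812)/(1 + 0.522×0.812) = 1.334/1.42386 = 0.9369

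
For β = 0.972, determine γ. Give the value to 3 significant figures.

γ ≈ 4.26

γ = 1/√(1 − β²) = 1/√(1 − 0.972²) = 1/√(0.055216) = 4.26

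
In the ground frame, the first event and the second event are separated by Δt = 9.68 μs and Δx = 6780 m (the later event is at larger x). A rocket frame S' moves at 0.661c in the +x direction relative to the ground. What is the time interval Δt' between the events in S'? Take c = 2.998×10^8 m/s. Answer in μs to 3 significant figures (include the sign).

Δt' ≈ -7.02 μs

γ = 1/√(1 − 0.661²) = 1.3326
Δt' = γ(Δt − vΔx/c²) = 1.3326 × (9.68 μs − 0.661×6780 m / (2.998×10^8 m/s))
= 1.3326 × (-5.2686 μs) = -7.02 μs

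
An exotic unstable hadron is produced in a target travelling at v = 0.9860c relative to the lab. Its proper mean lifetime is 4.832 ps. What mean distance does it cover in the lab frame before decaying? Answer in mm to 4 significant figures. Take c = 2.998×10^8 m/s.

d ≈ 8.566 mm

γ = 1/√(1 − 0.9860²) = 5.99717
Dilated lifetime: Δt = γτ₀ = 5.99717 × 4.832 ps = 28.9783 ps
d = vΔt = 0.9860c × 28.9783 ps = 2.95603×10^8 m/s × 2.89783×10^-11 s = 8.566 mm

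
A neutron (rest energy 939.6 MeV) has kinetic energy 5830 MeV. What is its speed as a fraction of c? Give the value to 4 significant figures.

γ = 1 + K/(m₀c²) = 1 + 5830/939.6 = 7.20477
β = √(1 − 1/γ²) = 0.9903

β ≈ 0.9903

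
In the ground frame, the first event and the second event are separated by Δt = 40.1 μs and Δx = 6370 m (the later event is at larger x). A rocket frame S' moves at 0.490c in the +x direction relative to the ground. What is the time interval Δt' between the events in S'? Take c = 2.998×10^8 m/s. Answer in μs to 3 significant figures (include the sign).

γ = 1/√(1 − 0.490²) = 1.1472
Δt' = γ(Δt − vΔx/c²) = 1.1472 × (40.1 μs − 0.490×6370 m / (2.998×10^8 m/s))
= 1.1472 × (29.689 μs) = 34.1 μs

Δt' ≈ 34.1 μs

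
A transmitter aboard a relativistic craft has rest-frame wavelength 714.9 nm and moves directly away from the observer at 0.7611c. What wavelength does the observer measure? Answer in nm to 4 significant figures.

λ_obs ≈ 1941 nm

Relativistic Doppler: λ_obs = λ_src √((1+β)/(1−β))
= 714.9 × √(1.76110/0.238900) = 714.9 × 2.71509 = 1941 nm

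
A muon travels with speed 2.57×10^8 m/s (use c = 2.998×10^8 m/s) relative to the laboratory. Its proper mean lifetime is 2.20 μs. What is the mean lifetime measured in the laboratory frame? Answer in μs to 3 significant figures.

Δt ≈ 4.27 μs

β = v/c = 2.57×10^8 / 2.998×10^8 = 0.85724
γ = 1/√(1 − 0.85724²) = 1.9420
Time dilation: Δt = γτ₀ = 1.9420 × 2.20 μs = 4.27 μs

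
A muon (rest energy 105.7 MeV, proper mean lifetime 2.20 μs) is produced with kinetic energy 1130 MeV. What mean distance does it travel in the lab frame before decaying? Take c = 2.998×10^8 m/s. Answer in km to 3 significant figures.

γ = 1 + K/(m₀c²) = 1 + 1130/105.7 = 11.691
β = √(1 − 1/γ²) = 0.99633
Dilated lifetime: γτ₀ = 11.691 × 2.20 μs = 25.719 μs
d = βc·γτ₀ = 0.99633 × (2.998×10^8 m/s) × 2.5719×10^-5 s = 7.68 km

d ≈ 7.68 km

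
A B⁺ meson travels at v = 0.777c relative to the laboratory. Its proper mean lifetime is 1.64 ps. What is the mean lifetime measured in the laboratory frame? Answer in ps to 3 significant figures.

Δt ≈ 2.61 ps

γ = 1/√(1 − 0.777²) = 1.5886
Time dilation: Δt = γτ₀ = 1.5886 × 1.64 ps = 2.61 ps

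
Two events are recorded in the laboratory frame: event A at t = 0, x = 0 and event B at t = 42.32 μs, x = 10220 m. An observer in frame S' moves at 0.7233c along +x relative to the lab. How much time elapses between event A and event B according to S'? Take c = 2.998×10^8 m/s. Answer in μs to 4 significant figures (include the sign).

γ = 1/√(1 − 0.7233²) = 1.44815
Δt' = γ(Δt − vΔx/c²) = 1.44815 × (42.32 μs − 0.7233×10220 m / (2.998×10^8 m/s))
= 1.44815 × (17.6631 μs) = 25.58 μs

Δt' ≈ 25.58 μs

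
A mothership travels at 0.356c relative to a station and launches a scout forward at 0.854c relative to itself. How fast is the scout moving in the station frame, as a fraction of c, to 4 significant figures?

u ≈ 0.9279c

Compose boost 2: (0.854 + 0.356)/(1 + 0.854×0.356) = 1.210/1.30402 = 0.9279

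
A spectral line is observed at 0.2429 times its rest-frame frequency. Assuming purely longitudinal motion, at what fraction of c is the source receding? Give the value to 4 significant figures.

f_obs/f_src = √((1−β)/(1+β)) = 0.2429  ⇒  (1−β)/(1+β) = 0.0590004
β = |1 − D²|/(1 + D²) = |1 − 0.0590004|/(1 + 0.0590004) = 0.8886

β ≈ 0.8886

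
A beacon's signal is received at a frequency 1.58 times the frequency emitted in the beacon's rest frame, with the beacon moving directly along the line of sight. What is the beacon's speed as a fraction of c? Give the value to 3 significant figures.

β ≈ 0.428

f_obs/f_src = √((1+β)/(1−β)) = 1.58  ⇒  (1+β)/(1−β) = 2.4964
β = |1 − D²|/(1 + D²) = |1 − 2.4964|/(1 + 2.4964) = 0.428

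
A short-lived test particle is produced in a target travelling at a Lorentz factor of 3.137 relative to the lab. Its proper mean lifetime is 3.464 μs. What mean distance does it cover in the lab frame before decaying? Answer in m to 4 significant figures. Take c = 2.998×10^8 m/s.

β = √(1 − 1/γ²) = √(1 − 1/3.137²) = 0.947830
Dilated lifetime: Δt = γτ₀ = 3.137 × 3.464 μs = 10.8666 μs
d = vΔt = 0.947830c × 10.8666 μs = 2.84159×10^8 m/s × 1.08666×10^-5 s = 3088 m

d ≈ 3088 m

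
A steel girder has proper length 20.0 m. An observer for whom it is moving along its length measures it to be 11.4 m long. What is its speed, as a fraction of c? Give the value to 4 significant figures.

γ = L₀/L = 20.0/11.4 = 1.75439
β = √(1 − 1/γ²) = 0.8216

β ≈ 0.8216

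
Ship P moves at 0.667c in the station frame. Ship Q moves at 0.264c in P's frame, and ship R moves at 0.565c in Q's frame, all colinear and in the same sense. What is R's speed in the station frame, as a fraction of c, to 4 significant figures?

Compose boost 2: (0.264 + 0.667)/(1 + 0.264×0.667) = 0.9310/1.17609 = 0.791607
Compose boost 3: (0.565 + 0.791607)/(1 + 0.565×0.791607) = 1.35661/1.44726 = 0.9374

u ≈ 0.9374c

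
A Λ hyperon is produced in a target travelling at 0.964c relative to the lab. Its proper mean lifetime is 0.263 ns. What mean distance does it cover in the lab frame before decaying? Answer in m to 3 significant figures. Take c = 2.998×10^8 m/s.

d ≈ 0.286 m

γ = 1/√(1 − 0.964²) = 3.7608
Dilated lifetime: Δt = γτ₀ = 3.7608 × 0.263 ns = 0.98909 ns
d = vΔt = 0.964c × 0.98909 ns = 2.8901×10^8 m/s × 9.8909×10^-10 s = 0.286 m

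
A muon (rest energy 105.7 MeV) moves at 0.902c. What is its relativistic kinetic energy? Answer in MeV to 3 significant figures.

K ≈ 139 MeV

γ = 1/√(1 − 0.902²) = 2.3162
K = (γ − 1)m₀c² = (2.3162 − 1) × 105.7 MeV = 1.3162 × 105.7 MeV = 139 MeV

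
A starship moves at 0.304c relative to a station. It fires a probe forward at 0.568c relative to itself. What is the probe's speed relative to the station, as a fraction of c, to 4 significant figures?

Relativistic velocity addition: u = (u' + v)/(1 + u'v/c²)
= (0.568 + 0.304)/(1 + 0.568×0.304) = 0.8720/1.17267 = 0.7436

u ≈ 0.7436c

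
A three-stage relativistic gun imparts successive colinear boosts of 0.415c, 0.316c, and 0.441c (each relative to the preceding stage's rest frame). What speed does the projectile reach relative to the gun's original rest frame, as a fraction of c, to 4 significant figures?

Compose boost 2: (0.316 + 0.415)/(1 + 0.316×0.415) = 0.7310/1.13114 = 0.646251
Compose boost 3: (0.441 + 0.646251)/(1 + 0.441×0.646251) = 1.08725/1.28500 = 0.8461

u ≈ 0.8461c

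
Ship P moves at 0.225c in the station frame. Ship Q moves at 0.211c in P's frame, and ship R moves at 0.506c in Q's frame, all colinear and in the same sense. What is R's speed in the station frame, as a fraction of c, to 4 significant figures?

u ≈ 0.7618c

Compose boost 2: (0.211 + 0.225)/(1 + 0.211×0.225) = 0.4360/1.04747 = 0.416239
Compose boost 3: (0.506 + 0.416239)/(1 + 0.506×0.416239) = 0.922239/1.21062 = 0.7618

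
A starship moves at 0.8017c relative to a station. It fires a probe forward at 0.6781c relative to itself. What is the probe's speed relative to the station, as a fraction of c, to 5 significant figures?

Relativistic velocity addition: u = (u' + v)/(1 + u'v/c²)
= (0.6781 + 0.8017)/(1 + 0.6781×0.8017) = 1.4798/1.543633 = 0.95865

u ≈ 0.95865c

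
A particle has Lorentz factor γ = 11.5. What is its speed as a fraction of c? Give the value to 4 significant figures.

β ≈ 0.9962

β = √(1 − 1/γ²) = √(1 − 1/11.5²) = √(0.992439) = 0.9962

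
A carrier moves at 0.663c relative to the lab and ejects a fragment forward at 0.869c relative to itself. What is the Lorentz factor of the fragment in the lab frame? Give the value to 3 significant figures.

u_lab = (0.869 + 0.663)/(1 + 0.869×0.663) = 1.532/1.57615 = 0.971991
γ = 1/√(1 − 0.971991²) = 4.25

γ ≈ 4.25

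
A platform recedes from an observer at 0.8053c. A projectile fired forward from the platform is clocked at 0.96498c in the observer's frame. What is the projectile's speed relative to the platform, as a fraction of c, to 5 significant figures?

Inverse velocity addition: u' = (u − v)/(1 − uv/c²)
= (0.96498 − 0.8053)/(1 − 0.96498×0.8053) = 0.15968/0.2229016 = 0.71637

u' ≈ 0.71637c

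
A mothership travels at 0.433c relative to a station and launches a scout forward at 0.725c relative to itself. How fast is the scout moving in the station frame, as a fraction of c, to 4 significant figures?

u ≈ 0.8813c

Compose boost 2: (0.725 + 0.433)/(1 + 0.725×0.433) = 1.158/1.31393 = 0.8813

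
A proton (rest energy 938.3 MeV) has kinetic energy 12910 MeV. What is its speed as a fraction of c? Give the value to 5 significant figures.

β ≈ 0.99770

γ = 1 + K/(m₀c²) = 1 + 12910/938.3 = 14.75893
β = √(1 − 1/γ²) = 0.99770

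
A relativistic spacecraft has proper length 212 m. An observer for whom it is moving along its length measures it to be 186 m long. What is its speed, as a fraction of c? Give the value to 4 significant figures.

β ≈ 0.4798

γ = L₀/L = 212/186 = 1.13978
β = √(1 − 1/γ²) = 0.4798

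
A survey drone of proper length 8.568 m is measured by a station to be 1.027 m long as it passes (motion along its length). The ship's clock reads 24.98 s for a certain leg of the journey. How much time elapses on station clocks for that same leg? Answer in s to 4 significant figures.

Length contraction ⇒ γ = L₀/L = 8.568/1.027 = 8.34275
Time dilation: Δt = γτ₀ = 8.34275 × 24.98 s = 208.4 s

Δt ≈ 208.4 s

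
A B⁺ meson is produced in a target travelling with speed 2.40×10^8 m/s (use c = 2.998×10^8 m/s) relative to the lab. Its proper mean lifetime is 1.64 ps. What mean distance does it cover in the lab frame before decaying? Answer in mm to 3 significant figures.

β = v/c = 2.40×10^8 / 2.998×10^8 = 0.80053
γ = 1/√(1 − 0.80053²) = 1.6686
Dilated lifetime: Δt = γτ₀ = 1.6686 × 1.64 ps = 2.7366 ps
d = vΔt = 0.80053c × 2.7366 ps = 2.4000×10^8 m/s × 2.7366×10^-12 s = 0.657 mm

d ≈ 0.657 mm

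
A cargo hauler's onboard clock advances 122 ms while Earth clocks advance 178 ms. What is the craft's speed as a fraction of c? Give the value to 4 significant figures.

β ≈ 0.7282

γ = Δt/τ₀ = 178/122 = 1.45902
β = √(1 − 1/γ²) = √(1 − 1/1.45902²) = 0.7282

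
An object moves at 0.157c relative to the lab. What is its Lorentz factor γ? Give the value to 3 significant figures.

γ = 1/√(1 − β²) = 1/√(1 − 0.157²) = 1/√(0.97535) = 1.01

γ ≈ 1.01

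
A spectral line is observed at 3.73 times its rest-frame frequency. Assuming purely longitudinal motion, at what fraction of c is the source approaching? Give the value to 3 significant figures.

β ≈ 0.866

f_obs/f_src = √((1+β)/(1−β)) = 3.73  ⇒  (1+β)/(1−β) = 13.913
β = |1 − D²|/(1 + D²) = |1 − 13.913|/(1 + 13.913) = 0.866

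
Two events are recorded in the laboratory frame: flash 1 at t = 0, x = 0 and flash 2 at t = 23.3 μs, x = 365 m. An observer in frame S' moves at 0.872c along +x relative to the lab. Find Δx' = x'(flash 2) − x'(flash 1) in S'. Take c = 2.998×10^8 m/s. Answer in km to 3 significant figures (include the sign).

γ = 1/√(1 − 0.872²) = 2.0429
Δx' = γ(Δx − vΔt) = 2.0429 × (365 m − 0.872×(2.998×10^8 m/s)×23.3×10^-6 s)
= 2.0429 × (-5726.2 m) = -11.7 km

Δx' ≈ -11.7 km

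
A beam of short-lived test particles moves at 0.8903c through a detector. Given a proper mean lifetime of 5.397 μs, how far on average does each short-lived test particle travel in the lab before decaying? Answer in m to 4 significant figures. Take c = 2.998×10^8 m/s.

d ≈ 3163 m

γ = 1/√(1 − 0.8903²) = 2.19599
Dilated lifetime: Δt = γτ₀ = 2.19599 × 5.397 μs = 11.8518 μs
d = vΔt = 0.8903c × 11.8518 μs = 2.66912×10^8 m/s × 1.18518×10^-5 s = 3163 m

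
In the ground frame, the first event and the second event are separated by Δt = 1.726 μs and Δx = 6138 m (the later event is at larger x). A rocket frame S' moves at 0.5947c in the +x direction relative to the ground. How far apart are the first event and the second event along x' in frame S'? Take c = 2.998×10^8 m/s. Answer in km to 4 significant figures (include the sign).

γ = 1/√(1 − 0.5947²) = 1.24386
Δx' = γ(Δx − vΔt) = 1.24386 × (6138 m − 0.5947×(2.998×10^8 m/s)×1.726×10^-6 s)
= 1.24386 × (5830.27 m) = 7.252 km

Δx' ≈ 7.252 km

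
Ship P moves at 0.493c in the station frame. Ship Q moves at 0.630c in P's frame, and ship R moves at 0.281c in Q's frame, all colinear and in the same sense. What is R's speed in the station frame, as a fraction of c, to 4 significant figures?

u ≈ 0.9171c

Compose boost 2: (0.630 + 0.493)/(1 + 0.630×0.493) = 1.123/1.31059 = 0.856866
Compose boost 3: (0.281 + 0.856866)/(1 + 0.281×0.856866) = 1.13787/1.24078 = 0.9171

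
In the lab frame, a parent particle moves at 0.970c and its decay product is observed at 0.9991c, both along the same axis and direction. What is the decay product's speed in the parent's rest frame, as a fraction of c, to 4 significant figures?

u' ≈ 0.9426c

Inverse velocity addition: u' = (u − v)/(1 − uv/c²)
= (0.9991 − 0.970)/(1 − 0.9991×0.970) = 0.02910/0.0308730 = 0.9426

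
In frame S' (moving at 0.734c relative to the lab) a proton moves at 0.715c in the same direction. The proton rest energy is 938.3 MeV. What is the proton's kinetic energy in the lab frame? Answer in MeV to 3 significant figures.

K ≈ 2070 MeV

u_lab = (0.715 + 0.734)/(1 + 0.715×0.734) = 0.950282
γ = 1/√(1 − 0.950282²) = 3.2114
K = (γ − 1)m₀c² = (3.2114 − 1) × 938.3 = 2.2114 × 938.3 = 2070 MeV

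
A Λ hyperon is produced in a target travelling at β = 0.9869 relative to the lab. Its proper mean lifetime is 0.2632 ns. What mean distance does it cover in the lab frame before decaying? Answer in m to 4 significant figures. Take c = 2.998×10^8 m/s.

d ≈ 0.4827 m

γ = 1/√(1 − 0.9869²) = 6.19835
Dilated lifetime: Δt = γτ₀ = 6.19835 × 0.2632 ns = 1.63141 ns
d = vΔt = 0.9869c × 1.63141 ns = 2.95873×10^8 m/s × 1.63141×10^-9 s = 0.4827 m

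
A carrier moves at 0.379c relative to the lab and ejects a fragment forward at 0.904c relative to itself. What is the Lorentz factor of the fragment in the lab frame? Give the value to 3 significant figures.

u_lab = (0.904 + 0.379)/(1 + 0.904×0.379) = 1.283/1.34262 = 0.955597
γ = 1/√(1 − 0.955597²) = 3.39

γ ≈ 3.39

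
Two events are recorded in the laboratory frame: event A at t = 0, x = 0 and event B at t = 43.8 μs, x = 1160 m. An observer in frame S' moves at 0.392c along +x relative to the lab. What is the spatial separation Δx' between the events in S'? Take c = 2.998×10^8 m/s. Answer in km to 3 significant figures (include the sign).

γ = 1/√(1 − 0.392²) = 1.0870
Δx' = γ(Δx − vΔt) = 1.0870 × (1160 m − 0.392×(2.998×10^8 m/s)×43.8×10^-6 s)
= 1.0870 × (-3987.4 m) = -4.33 km

Δx' ≈ -4.33 km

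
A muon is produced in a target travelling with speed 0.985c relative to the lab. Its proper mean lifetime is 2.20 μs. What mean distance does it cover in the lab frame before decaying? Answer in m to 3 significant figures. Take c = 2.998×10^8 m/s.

γ = 1/√(1 − 0.985²) = 5.7953
Dilated lifetime: Δt = γτ₀ = 5.7953 × 2.20 μs = 12.750 μs
d = vΔt = 0.985c × 12.750 μs = 2.9530×10^8 m/s × 1.2750×10^-5 s = 3760 m

d ≈ 3760 m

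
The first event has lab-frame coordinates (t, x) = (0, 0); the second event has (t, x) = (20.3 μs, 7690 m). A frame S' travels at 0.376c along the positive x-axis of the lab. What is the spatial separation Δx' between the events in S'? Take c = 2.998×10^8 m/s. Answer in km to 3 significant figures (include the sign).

γ = 1/√(1 − 0.376²) = 1.0792
Δx' = γ(Δx − vΔt) = 1.0792 × (7690 m − 0.376×(2.998×10^8 m/s)×20.3×10^-6 s)
= 1.0792 × (5401.7 m) = 5.83 km

Δx' ≈ 5.83 km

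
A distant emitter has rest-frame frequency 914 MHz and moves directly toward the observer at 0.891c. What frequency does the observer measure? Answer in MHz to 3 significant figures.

Relativistic Doppler: f_obs = f_src √((1+β)/(1−β))
= 914 × √(1.8910/0.10900) = 914 × 4.1652 = 3810 MHz

f_obs ≈ 3810 MHz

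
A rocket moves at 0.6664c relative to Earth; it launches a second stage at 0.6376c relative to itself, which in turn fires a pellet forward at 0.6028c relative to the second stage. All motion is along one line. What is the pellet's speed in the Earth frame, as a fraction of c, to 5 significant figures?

u ≈ 0.97828c

Compose boost 2: (0.6376 + 0.6664)/(1 + 0.6376×0.6664) = 1.3040/1.424897 = 0.9151541
Compose boost 3: (0.6028 + 0.9151541)/(1 + 0.6028×0.9151541) = 1.517954/1.551655 = 0.97828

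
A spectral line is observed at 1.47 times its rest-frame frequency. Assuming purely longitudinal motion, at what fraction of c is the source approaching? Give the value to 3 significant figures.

β ≈ 0.367

f_obs/f_src = √((1+β)/(1−β)) = 1.47  ⇒  (1+β)/(1−β) = 2.1609
β = |1 − D²|/(1 + D²) = |1 − 2.1609|/(1 + 2.1609) = 0.367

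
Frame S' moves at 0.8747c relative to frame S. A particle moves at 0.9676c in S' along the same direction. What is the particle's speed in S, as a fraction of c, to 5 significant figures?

u ≈ 0.99780c

Relativistic velocity addition: u = (u' + v)/(1 + u'v/c²)
= (0.9676 + 0.8747)/(1 + 0.9676×0.8747) = 1.8423/1.846360 = 0.99780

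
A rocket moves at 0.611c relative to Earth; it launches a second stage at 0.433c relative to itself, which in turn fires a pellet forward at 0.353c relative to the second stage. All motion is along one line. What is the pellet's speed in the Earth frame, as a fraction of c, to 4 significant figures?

Compose boost 2: (0.433 + 0.611)/(1 + 0.433×0.611) = 1.044/1.26456 = 0.825582
Compose boost 3: (0.353 + 0.825582)/(1 + 0.353×0.825582) = 1.17858/1.29143 = 0.9126

u ≈ 0.9126c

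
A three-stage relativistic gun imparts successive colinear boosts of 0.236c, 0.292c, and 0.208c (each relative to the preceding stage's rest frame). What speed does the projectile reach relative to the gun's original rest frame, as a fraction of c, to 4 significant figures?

Compose boost 2: (0.292 + 0.236)/(1 + 0.292×0.236) = 0.5280/1.06891 = 0.493960
Compose boost 3: (0.208 + 0.493960)/(1 + 0.208×0.493960) = 0.701960/1.10274 = 0.6366

u ≈ 0.6366c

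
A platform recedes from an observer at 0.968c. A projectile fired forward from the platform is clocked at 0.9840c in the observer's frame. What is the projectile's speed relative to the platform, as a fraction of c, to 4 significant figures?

u' ≈ 0.3369c

Inverse velocity addition: u' = (u − v)/(1 − uv/c²)
= (0.9840 − 0.968)/(1 − 0.9840×0.968) = 0.01600/0.0474880 = 0.3369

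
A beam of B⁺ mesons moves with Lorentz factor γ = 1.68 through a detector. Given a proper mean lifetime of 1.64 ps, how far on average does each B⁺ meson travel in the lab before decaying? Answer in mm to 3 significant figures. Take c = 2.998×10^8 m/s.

β = √(1 − 1/γ²) = √(1 − 1/1.68²) = 0.80355
Dilated lifetime: Δt = γτ₀ = 1.68 × 1.64 ps = 2.7552 ps
d = vΔt = 0.80355c × 2.7552 ps = 2.4090×10^8 m/s × 2.7552×10^-12 s = 0.664 mm

d ≈ 0.664 mm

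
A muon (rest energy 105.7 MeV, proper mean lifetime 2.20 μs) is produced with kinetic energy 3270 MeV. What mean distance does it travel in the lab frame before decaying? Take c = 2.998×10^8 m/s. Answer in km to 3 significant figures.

γ = 1 + K/(m₀c²) = 1 + 3270/105.7 = 31.937
β = √(1 − 1/γ²) = 0.99951
Dilated lifetime: γτ₀ = 31.937 × 2.20 μs = 70.261 μs
d = βc·γτ₀ = 0.99951 × (2.998×10^8 m/s) × 7.0261×10^-5 s = 21.1 km

d ≈ 21.1 km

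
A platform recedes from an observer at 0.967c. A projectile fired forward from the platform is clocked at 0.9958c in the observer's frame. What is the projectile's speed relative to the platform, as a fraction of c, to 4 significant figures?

Inverse velocity addition: u' = (u − v)/(1 − uv/c²)
= (0.9958 − 0.967)/(1 − 0.9958×0.967) = 0.02880/0.0370614 = 0.7771

u' ≈ 0.7771c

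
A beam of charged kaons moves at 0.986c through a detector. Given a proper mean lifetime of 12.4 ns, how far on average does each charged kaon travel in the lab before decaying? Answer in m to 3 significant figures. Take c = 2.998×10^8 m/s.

d ≈ 22.0 m

γ = 1/√(1 − 0.986²) = 5.9972
Dilated lifetime: Δt = γτ₀ = 5.9972 × 12.4 ns = 74.365 ns
d = vΔt = 0.986c × 74.365 ns = 2.9560×10^8 m/s × 7.4365×10^-8 s = 22.0 m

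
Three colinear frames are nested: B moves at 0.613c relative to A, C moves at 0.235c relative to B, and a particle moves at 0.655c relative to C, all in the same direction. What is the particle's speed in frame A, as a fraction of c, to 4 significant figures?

u ≈ 0.9399c

Compose boost 2: (0.235 + 0.613)/(1 + 0.235×0.613) = 0.8480/1.14406 = 0.741223
Compose boost 3: (0.655 + 0.741223)/(1 + 0.655×0.741223) = 1.39622/1.48550 = 0.9399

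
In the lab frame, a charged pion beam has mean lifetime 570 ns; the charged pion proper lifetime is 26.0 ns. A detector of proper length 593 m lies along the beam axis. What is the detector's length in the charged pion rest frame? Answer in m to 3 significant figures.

L ≈ 27.0 m

Time dilation ⇒ γ = Δt/τ₀ = 570/26.0 = 21.923
Length contraction: L = L₀/γ = 593/21.923 = 27.0 m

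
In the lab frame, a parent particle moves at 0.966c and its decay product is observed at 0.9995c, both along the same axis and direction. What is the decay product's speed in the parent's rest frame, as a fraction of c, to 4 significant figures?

u' ≈ 0.9715c

Inverse velocity addition: u' = (u − v)/(1 − uv/c²)
= (0.9995 − 0.966)/(1 − 0.9995×0.966) = 0.03350/0.0344830 = 0.9715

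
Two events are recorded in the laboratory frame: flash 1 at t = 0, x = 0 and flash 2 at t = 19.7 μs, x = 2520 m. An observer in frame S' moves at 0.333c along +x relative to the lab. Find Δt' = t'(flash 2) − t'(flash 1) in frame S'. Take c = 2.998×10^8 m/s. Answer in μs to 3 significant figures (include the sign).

Δt' ≈ 17.9 μs

γ = 1/√(1 − 0.333²) = 1.0605
Δt' = γ(Δt − vΔx/c²) = 1.0605 × (19.7 μs − 0.333×2520 m / (2.998×10^8 m/s))
= 1.0605 × (16.901 μs) = 17.9 μs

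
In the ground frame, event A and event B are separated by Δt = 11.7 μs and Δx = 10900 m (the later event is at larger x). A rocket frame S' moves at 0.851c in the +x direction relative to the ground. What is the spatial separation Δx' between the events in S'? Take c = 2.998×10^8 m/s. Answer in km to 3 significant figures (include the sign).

Δx' ≈ 15.1 km

γ = 1/√(1 − 0.851²) = 1.9042
Δx' = γ(Δx − vΔt) = 1.9042 × (10900 m − 0.851×(2.998×10^8 m/s)×11.7×10^-6 s)
= 1.9042 × (7915.0 m) = 15.1 km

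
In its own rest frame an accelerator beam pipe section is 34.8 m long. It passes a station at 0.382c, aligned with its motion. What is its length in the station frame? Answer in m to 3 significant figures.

L ≈ 32.2 m

γ = 1/√(1 − 0.382²) = 1.0821
Length contraction: L = L₀/γ = 34.8/1.0821 = 32.2 m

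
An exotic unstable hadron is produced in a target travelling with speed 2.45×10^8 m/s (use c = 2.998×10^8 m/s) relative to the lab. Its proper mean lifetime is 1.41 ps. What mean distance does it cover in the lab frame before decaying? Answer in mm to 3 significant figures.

d ≈ 0.599 mm

β = v/c = 2.45×10^8 / 2.998×10^8 = 0.81721
γ = 1/√(1 − 0.81721²) = 1.7351
Dilated lifetime: Δt = γτ₀ = 1.7351 × 1.41 ps = 2.4465 ps
d = vΔt = 0.81721c × 2.4465 ps = 2.4500×10^8 m/s × 2.4465×10^-12 s = 0.599 mm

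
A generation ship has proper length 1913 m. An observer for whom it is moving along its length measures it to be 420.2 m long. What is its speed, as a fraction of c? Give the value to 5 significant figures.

β ≈ 0.97558

γ = L₀/L = 1913/420.2 = 4.552594
β = √(1 − 1/γ²) = 0.97558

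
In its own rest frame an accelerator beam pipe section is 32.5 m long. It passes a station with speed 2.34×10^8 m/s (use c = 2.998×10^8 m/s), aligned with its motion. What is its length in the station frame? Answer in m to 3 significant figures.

β = v/c = 2.34×10^8 / 2.998×10^8 = 0.78052
γ = 1/√(1 − 0.78052²) = 1.5997
Length contraction: L = L₀/γ = 32.5/1.5997 = 20.3 m

L ≈ 20.3 m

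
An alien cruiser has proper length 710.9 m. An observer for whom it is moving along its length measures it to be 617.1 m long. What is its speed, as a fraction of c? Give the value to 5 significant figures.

β ≈ 0.49647

γ = L₀/L = 710.9/617.1 = 1.152001
β = √(1 − 1/γ²) = 0.49647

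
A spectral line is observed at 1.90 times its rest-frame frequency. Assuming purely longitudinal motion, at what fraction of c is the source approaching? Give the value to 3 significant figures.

f_obs/f_src = √((1+β)/(1−β)) = 1.90  ⇒  (1+β)/(1−β) = 3.6100
β = |1 − D²|/(1 + D²) = |1 − 3.6100|/(1 + 3.6100) = 0.566

β ≈ 0.566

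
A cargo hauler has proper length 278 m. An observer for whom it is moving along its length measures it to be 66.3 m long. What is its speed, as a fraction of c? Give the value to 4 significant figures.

β ≈ 0.9711

γ = L₀/L = 278/66.3 = 4.19306
β = √(1 − 1/γ²) = 0.9711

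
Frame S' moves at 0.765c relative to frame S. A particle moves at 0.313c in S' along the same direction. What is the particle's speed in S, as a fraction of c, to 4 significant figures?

u ≈ 0.8697c

Relativistic velocity addition: u = (u' + v)/(1 + u'v/c²)
= (0.313 + 0.765)/(1 + 0.313×0.765) = 1.078/1.23944 = 0.8697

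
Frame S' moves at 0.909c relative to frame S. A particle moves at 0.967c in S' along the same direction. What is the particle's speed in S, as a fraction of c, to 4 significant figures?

Relativistic velocity addition: u = (u' + v)/(1 + u'v/c²)
= (0.967 + 0.909)/(1 + 0.967×0.909) = 1.876/1.87900 = 0.9984

u ≈ 0.9984c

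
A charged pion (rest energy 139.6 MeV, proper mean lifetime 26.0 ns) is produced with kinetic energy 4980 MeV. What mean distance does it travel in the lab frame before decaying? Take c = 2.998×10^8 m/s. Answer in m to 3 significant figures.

γ = 1 + K/(m₀c²) = 1 + 4980/139.6 = 36.673
β = √(1 − 1/γ²) = 0.99963
Dilated lifetime: γτ₀ = 36.673 × 26.0 ns = 953.51 ns
d = βc·γτ₀ = 0.99963 × (2.998×10^8 m/s) × 9.5351×10^-7 s = 286 m

d ≈ 286 m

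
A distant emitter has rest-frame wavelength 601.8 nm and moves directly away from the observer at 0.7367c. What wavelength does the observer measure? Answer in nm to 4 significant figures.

Relativistic Doppler: λ_obs = λ_src √((1+β)/(1−β))
= 601.8 × √(1.73670/0.263300) = 601.8 × 2.56825 = 1546 nm

λ_obs ≈ 1546 nm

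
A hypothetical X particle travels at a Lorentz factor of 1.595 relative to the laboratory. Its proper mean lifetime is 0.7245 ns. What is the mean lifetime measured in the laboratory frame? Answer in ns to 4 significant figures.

Δt ≈ 1.156 ns

γ = 1.595 (given)
Time dilation: Δt = γτ₀ = 1.595 × 0.7245 ns = 1.156 ns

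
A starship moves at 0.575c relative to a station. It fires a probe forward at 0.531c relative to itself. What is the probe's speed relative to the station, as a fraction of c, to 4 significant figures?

u ≈ 0.8473c

Relativistic velocity addition: u = (u' + v)/(1 + u'v/c²)
= (0.531 + 0.575)/(1 + 0.531×0.575) = 1.106/1.30533 = 0.8473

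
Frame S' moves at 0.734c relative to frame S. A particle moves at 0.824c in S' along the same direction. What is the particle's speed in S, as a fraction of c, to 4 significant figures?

Relativistic velocity addition: u = (u' + v)/(1 + u'v/c²)
= (0.824 + 0.734)/(1 + 0.824×0.734) = 1.558/1.60482 = 0.9708

u ≈ 0.9708c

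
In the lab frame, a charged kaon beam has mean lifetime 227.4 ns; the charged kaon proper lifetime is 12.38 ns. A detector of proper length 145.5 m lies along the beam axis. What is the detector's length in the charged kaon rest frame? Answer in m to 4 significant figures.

Time dilation ⇒ γ = Δt/τ₀ = 227.4/12.38 = 18.3683
Length contraction: L = L₀/γ = 145.5/18.3683 = 7.921 m

L ≈ 7.921 m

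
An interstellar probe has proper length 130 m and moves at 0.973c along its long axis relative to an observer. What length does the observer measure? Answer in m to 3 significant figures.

γ = 1/√(1 − 0.973²) = 4.3327
Length contraction: L = L₀/γ = 130/4.3327 = 30.0 m

L ≈ 30.0 m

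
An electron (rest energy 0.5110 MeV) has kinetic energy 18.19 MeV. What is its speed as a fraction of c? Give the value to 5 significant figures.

γ = 1 + K/(m₀c²) = 1 + 18.19/0.5110 = 36.59687
β = √(1 − 1/γ²) = 0.99963

β ≈ 0.99963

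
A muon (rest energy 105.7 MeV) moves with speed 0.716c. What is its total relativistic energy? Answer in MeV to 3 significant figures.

E ≈ 151 MeV

γ = 1/√(1 − 0.716²) = 1.4325
E = γm₀c² = 1.4325 × 105.7 MeV = 151 MeV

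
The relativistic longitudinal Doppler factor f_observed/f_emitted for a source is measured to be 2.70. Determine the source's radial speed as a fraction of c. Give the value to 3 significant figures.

f_obs/f_src = √((1+β)/(1−β)) = 2.70  ⇒  (1+β)/(1−β) = 7.2900
β = |1 − D²|/(1 + D²) = |1 − 7.2900|/(1 + 7.2900) = 0.759

β ≈ 0.759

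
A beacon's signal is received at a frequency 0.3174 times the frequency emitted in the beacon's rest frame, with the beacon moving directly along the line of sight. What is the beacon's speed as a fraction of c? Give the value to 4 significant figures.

β ≈ 0.8170

f_obs/f_src = √((1−β)/(1+β)) = 0.3174  ⇒  (1−β)/(1+β) = 0.100743
β = |1 − D²|/(1 + D²) = |1 − 0.100743|/(1 + 0.100743) = 0.8170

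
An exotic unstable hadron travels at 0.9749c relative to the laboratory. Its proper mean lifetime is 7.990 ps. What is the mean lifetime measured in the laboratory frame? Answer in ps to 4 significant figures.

Δt ≈ 35.89 ps

γ = 1/√(1 − 0.9749²) = 4.49149
Time dilation: Δt = γτ₀ = 4.49149 × 7.990 ps = 35.89 ps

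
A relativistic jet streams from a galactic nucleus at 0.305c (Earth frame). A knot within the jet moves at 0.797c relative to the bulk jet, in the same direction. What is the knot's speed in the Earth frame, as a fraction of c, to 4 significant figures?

u ≈ 0.8865c

Relativistic velocity addition: u = (u' + v)/(1 + u'v/c²)
= (0.797 + 0.305)/(1 + 0.797×0.305) = 1.102/1.24308 = 0.8865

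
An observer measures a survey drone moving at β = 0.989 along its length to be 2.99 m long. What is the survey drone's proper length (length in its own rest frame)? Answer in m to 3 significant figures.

L₀ ≈ 20.2 m

γ = 1/√(1 − 0.989²) = 6.7606
L₀ = γL = 6.7606 × 2.99 = 20.2 m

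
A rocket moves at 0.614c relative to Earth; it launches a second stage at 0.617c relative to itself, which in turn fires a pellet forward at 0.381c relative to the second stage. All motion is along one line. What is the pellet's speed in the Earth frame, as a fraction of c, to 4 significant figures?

u ≈ 0.9505c

Compose boost 2: (0.617 + 0.614)/(1 + 0.617×0.614) = 1.231/1.37884 = 0.892781
Compose boost 3: (0.381 + 0.892781)/(1 + 0.381×0.892781) = 1.27378/1.34015 = 0.9505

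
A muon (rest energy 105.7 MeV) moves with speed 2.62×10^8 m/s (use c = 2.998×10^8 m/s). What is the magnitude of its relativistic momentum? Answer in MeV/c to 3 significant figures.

β = v/c = 2.62×10^8 / 2.998×10^8 = 0.87392
γ = 1/√(1 − 0.87392²) = 2.0573
p = γβm₀c = 2.0573 × 0.87392 × 105.7 MeV/c = 190 MeV/c

p ≈ 190 MeV/c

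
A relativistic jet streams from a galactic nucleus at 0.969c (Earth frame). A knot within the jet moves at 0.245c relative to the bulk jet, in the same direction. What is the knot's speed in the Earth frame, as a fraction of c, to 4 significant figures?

u ≈ 0.9811c

Relativistic velocity addition: u = (u' + v)/(1 + u'v/c²)
= (0.245 + 0.969)/(1 + 0.245×0.969) = 1.214/1.23740 = 0.9811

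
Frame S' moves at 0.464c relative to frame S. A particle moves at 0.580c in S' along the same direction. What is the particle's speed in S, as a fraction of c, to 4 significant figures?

u ≈ 0.8226c

Relativistic velocity addition: u = (u' + v)/(1 + u'v/c²)
= (0.580 + 0.464)/(1 + 0.580×0.464) = 1.044/1.26912 = 0.8226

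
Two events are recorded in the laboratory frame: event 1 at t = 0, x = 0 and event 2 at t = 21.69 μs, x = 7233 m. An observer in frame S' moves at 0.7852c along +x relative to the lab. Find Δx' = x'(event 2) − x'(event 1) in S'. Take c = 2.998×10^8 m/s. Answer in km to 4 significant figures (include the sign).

γ = 1/√(1 − 0.7852²) = 1.61488
Δx' = γ(Δx − vΔt) = 1.61488 × (7233 m − 0.7852×(2.998×10^8 m/s)×21.69×10^-6 s)
= 1.61488 × (2127.11 m) = 3.435 km

Δx' ≈ 3.435 km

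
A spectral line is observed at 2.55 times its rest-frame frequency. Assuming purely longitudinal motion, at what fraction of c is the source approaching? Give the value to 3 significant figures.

f_obs/f_src = √((1+β)/(1−β)) = 2.55  ⇒  (1+β)/(1−β) = 6.5025
β = |1 − D²|/(1 + D²) = |1 − 6.5025|/(1 + 6.5025) = 0.733

β ≈ 0.733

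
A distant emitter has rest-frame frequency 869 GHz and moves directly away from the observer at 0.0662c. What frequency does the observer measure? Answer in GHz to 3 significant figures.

Relativistic Doppler: f_obs = f_src √((1−β)/(1+β))
= 869 × √(0.93380/1.0662) = 869 × 0.93585 = 813 GHz

f_obs ≈ 813 GHz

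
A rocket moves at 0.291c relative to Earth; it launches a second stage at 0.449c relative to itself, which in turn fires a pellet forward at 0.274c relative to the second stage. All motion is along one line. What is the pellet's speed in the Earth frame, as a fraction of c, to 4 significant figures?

u ≈ 0.7873c

Compose boost 2: (0.449 + 0.291)/(1 + 0.449×0.291) = 0.7400/1.13066 = 0.654486
Compose boost 3: (0.274 + 0.654486)/(1 + 0.274×0.654486) = 0.928486/1.17933 = 0.7873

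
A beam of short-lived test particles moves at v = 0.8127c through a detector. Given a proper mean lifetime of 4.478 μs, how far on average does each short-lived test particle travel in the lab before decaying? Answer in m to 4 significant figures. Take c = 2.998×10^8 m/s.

d ≈ 1872 m

γ = 1/√(1 − 0.8127²) = 1.71620
Dilated lifetime: Δt = γτ₀ = 1.71620 × 4.478 μs = 7.68515 μs
d = vΔt = 0.8127c × 7.68515 μs = 2.43647×10^8 m/s × 7.68515×10^-6 s = 1872 m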